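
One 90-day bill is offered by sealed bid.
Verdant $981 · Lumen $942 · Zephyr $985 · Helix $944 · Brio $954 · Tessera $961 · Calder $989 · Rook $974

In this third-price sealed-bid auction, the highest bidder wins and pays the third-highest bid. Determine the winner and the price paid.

Calder pays $981

Third-price sealed-bid auction: the highest bidder wins and pays the third-highest bid.
Bids ranked: 989 (Calder) > 985 (Zephyr) > 981 (Verdant) > 974 (Rook) > 961 (Tessera) > 954 (Brio) > …
Calder is highest; pays the third-highest bid, $981.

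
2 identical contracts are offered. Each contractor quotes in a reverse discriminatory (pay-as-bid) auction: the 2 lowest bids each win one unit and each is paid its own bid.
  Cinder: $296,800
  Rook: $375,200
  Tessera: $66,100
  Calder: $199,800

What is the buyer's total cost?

Total cost: $265,900

Ordering the bids: 66,100 (Tessera), 199,800 (Calder), 296,800 (Cinder), 375,200 (Rook)
Winners (2 units): Tessera, Calder.
Total cost = 66,100 + 199,800 = $265,900.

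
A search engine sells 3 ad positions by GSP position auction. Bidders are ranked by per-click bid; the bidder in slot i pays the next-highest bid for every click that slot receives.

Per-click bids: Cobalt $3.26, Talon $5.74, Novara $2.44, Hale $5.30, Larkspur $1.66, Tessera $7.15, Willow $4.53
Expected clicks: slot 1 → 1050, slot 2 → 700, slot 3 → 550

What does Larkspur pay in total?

Larkspur pays $0.00

Per-click bids in order: $7.15 (Tessera) > $5.74 (Talon) > $5.30 (Hale) > $4.53 (Willow) > …
Larkspur ranks below slot 3 → no slot, pays nothing.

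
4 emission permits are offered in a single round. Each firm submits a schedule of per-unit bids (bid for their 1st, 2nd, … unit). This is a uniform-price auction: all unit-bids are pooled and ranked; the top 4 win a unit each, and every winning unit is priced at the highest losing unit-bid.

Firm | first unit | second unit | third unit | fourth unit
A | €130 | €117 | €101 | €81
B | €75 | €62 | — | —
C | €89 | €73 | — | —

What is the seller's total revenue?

Total revenue: €324

Pooled unit-bids ranked (top 4): 130 (A-1), 117 (A-2), 101 (A-3), 89 (C-1)
The (k+1)-th unit-bid is €81.
Allocation: A 3, C 1. Every unit priced at €81.
Revenue = 4 × 81 = €324.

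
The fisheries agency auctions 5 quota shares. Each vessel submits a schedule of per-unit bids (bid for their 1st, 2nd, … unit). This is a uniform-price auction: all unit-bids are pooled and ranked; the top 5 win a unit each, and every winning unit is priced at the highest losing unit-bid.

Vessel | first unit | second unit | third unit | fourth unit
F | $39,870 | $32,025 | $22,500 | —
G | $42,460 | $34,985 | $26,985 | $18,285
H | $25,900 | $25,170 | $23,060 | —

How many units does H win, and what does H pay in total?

All unit-bids, highest first — top 5: 42,460 (G-1), 39,870 (F-1), 34,985 (G-2), 32,025 (F-2), 26,985 (G-3)
The (k+1)-th unit-bid is $25,900.
H wins 0 unit(s) at $25,900 each.

H: 0 units, pays $0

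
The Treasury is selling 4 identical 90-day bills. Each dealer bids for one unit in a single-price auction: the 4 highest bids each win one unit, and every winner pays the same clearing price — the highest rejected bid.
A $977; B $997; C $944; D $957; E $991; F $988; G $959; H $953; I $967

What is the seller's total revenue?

Total revenue: $3,868

Bids ranked high→low: 997 (B), 991 (E), 988 (F), 977 (A), 967 (I), 959 (G), …
Winners (4 units): B, E, F, A.
Clearing price = highest rejected bid = $967.
Total revenue = 4 × $967 = $3,868.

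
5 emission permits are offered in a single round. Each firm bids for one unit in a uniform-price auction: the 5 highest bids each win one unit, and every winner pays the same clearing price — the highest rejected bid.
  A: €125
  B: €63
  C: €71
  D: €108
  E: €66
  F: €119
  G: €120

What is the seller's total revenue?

Bids ranked high→low: 125 (A), 120 (G), 119 (F), 108 (D), 71 (C), 66 (E), 63 (B)
The 5 highest are A, G, F, D, C.
Clearing price = highest rejected bid = €66.
Total revenue = 5 × €66 = €330.

Total revenue: €330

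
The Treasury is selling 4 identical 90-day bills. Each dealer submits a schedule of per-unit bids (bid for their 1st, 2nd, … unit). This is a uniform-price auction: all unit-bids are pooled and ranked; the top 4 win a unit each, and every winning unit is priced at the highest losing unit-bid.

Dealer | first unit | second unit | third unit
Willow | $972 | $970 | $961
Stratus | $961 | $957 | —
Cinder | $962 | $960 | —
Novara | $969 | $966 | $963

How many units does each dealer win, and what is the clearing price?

Novara 2, Willow 2; clearing price $963

Merging the schedules and taking the best 4: 972 (Willow-1), 970 (Willow-2), 969 (Novara-1), 966 (Novara-2)
First bid not allocated: $963.
Allocation: Novara 2, Willow 2.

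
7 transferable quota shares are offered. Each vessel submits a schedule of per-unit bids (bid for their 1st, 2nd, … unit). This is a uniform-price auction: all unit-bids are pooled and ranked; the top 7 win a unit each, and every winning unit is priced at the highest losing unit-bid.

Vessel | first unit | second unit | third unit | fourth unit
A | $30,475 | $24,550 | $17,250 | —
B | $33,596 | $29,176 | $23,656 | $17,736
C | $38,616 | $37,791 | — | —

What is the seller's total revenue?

Total revenue: $124,152

All unit-bids, highest first — top 7: 38,616 (C-1), 37,791 (C-2), 33,596 (B-1), 30,475 (A-1), 29,176 (B-2), 24,550 (A-2), 23,656 (B-3)
First bid not allocated: $17,736.
Allocation: A 2, B 3, C 2. Every unit priced at $17,736.
Revenue = 7 × 17,736 = $124,152.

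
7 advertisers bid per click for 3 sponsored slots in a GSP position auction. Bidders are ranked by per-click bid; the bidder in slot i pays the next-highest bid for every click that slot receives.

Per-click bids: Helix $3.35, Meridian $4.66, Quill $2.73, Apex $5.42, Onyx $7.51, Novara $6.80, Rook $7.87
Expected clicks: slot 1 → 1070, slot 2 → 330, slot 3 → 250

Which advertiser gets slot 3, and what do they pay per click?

Novara; $5.42 per click

Sorting advertisers: $7.87 (Rook) > $7.51 (Onyx) > $6.80 (Novara) > $5.42 (Apex) > …
Slot 3 goes to the third-ranked bidder, Novara, who pays the next bid down: $5.42/click.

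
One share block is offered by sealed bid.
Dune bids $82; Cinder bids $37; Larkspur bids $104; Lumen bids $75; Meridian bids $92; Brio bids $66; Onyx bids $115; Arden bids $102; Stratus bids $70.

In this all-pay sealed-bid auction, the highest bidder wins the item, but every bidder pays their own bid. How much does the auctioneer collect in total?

Total revenue: $743

All-pay sealed-bid auction: the highest bidder wins the item, but every bidder pays their own bid.
Bids in order: 115 (Onyx) > 104 (Larkspur) > 102 (Arden) > 92 (Meridian) > 82 (Dune) > 75 (Lumen) > …
Onyx wins with the top bid; all bids are sunk regardless.
Every bidder forfeits their bid regardless of winning.
Revenue = 82 + 37 + 104 + 75 + 92 + 66 + 115 + 102 + 70 = $743.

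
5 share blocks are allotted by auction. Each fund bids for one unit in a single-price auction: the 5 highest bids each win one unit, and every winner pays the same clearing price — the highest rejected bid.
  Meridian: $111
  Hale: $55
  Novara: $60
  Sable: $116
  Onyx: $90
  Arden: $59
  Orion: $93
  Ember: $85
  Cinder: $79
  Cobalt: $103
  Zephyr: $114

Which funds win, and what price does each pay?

Bids ranked high→low: 116 (Sable), 114 (Zephyr), 111 (Meridian), 103 (Cobalt), 93 (Orion), 90 (Onyx), 85 (Ember), …
Winners (5 units): Sable, Zephyr, Meridian, Cobalt, Orion.
Clearing price = highest rejected bid = $90.

Sable, Zephyr, Meridian, Cobalt, Orion; each pays $90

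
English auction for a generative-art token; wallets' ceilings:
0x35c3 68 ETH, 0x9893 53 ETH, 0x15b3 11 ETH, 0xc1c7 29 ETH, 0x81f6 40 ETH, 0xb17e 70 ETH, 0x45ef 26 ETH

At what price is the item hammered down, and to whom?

0xb17e wins at 68 ETH

Ascending (English) auction: the price rises until one bidder remains; the winner pays the price at which the last rival dropped out.
Sorting limits: 70 (0xb17e) > 68 (0x35c3) > 53 (0x9893) > 40 (0x81f6) > 29 (0xc1c7) > 26 (0x45ef) > …
Bidding ends when 0x35c3 exits at 68 ETH; 0xb17e takes it.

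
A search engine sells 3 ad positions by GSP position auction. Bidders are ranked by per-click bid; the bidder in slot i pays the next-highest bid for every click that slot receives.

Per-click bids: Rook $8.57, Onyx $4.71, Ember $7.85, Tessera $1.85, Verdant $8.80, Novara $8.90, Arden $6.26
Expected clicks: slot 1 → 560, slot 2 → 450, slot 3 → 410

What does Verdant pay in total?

Verdant pays $3856.50

Per-click bids in order: $8.90 (Novara) > $8.80 (Verdant) > $8.57 (Rook) > $7.85 (Ember) > …
Verdant holds slot 2 → pays next bid $8.57 × 450 clicks = $3856.50.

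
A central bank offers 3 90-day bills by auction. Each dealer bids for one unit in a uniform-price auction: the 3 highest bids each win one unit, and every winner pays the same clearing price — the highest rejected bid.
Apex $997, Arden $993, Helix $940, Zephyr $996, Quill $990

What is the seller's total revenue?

Bids ranked high→low: 997 (Apex), 996 (Zephyr), 993 (Arden), 990 (Quill), 940 (Helix)
Top 3: Apex, Zephyr, Arden.
First losing bid is Quill's $990, which sets the uniform price.
Total revenue = 3 × $990 = $2,970.

Total revenue: $2,970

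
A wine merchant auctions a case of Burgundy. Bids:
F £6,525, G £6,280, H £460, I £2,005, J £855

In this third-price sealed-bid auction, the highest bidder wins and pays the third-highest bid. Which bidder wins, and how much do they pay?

Rule: the highest bidder wins and pays the third-highest bid.
Bids ranked: 6,525 (F) > 6,280 (G) > 2,005 (I) > 855 (J) > 460 (H)
F wins; payment is bid #3 in the ranking = £2,005.

F pays £2,005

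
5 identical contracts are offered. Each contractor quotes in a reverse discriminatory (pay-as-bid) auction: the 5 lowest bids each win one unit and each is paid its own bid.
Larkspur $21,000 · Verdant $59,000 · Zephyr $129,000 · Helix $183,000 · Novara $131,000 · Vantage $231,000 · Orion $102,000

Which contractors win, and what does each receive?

Bids ranked low→high: 21,000 (Larkspur), 59,000 (Verdant), 102,000 (Orion), 129,000 (Zephyr), 131,000 (Novara), 183,000 (Helix), 231,000 (Vantage)
Winners (5 units): Larkspur, Verdant, Orion, Zephyr, Novara.
Each winner is paid its own bid: Larkspur $21,000, Verdant $59,000, Orion $102,000, Zephyr $129,000, Novara $131,000.

Larkspur $21,000, Verdant $59,000, Orion $102,000, Zephyr $129,000, Novara $131,000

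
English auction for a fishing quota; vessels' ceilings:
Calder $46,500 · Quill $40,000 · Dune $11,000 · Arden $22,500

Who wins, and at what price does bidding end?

Calder wins at $40,000

Open ascending-bid auction: the price rises until one bidder remains; the winner pays the price at which the last rival dropped out.
Sorting limits: 46,500 (Calder) > 40,000 (Quill) > 22,500 (Arden) > 11,000 (Dune)
Once the price passes $40,000, only Calder is left; the hammer falls at Quill's limit of $40,000.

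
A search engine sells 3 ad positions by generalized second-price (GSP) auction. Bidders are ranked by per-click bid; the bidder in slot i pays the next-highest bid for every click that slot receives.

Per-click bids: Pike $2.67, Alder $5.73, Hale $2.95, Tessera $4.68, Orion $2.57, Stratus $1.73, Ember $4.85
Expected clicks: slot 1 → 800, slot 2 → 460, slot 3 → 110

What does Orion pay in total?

Orion pays $0.00

Ranked by bid: $5.73 (Alder) > $4.85 (Ember) > $4.68 (Tessera) > $2.95 (Hale) > …
Orion ranks below slot 3 → no slot, pays nothing.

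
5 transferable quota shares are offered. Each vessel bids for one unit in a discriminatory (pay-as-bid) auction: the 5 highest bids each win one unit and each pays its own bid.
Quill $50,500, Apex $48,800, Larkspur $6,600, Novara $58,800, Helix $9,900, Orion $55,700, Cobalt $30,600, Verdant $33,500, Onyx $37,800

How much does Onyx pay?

Ordering the bids: 58,800 (Novara), 55,700 (Orion), 50,500 (Quill), 48,800 (Apex), 37,800 (Onyx), 33,500 (Verdant), 30,600 (Cobalt), …
The 5 highest are Novara, Orion, Quill, Apex, Onyx.
Onyx wins → own bid $37,800.

Onyx pays $37,800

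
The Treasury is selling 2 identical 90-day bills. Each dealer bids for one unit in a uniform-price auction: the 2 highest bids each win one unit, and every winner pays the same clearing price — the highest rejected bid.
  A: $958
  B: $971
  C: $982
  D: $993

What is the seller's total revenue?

Ordering the bids: 993 (D), 982 (C), 971 (B), 958 (A)
Top 2: D, C.
Highest unsuccessful bid: $971 → clearing price.
Total revenue = 2 × $971 = $1,942.

Total revenue: $1,942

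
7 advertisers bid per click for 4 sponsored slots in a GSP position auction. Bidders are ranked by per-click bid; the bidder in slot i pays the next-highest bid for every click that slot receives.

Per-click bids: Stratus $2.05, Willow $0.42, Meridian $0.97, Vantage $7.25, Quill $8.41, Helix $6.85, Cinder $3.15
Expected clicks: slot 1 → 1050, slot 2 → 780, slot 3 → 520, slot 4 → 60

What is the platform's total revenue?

Total revenue: $14716.50

Sorting advertisers: $8.41 (Quill) > $7.25 (Vantage) > $6.85 (Helix) > $3.15 (Cinder) > $2.05 (Stratus) > …
Slot 1: Quill pays $7.25 × 1050 = $7612.50
Slot 2: Vantage pays $6.85 × 780 = $5343.00
Slot 3: Helix pays $3.15 × 520 = $1638.00
Slot 4: Cinder pays $2.05 × 60 = $123.00
Total = $14716.50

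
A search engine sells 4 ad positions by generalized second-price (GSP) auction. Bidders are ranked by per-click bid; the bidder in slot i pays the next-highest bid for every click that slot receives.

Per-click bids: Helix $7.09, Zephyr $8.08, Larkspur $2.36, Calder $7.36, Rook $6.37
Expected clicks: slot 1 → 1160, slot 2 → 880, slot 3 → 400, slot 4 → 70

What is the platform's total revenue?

Total revenue: $17490.00

Ranked by bid: $8.08 (Zephyr) > $7.36 (Calder) > $7.09 (Helix) > $6.37 (Rook) > $2.36 (Larkspur)
Slot 1: Zephyr pays $7.36 × 1160 = $8537.60
Slot 2: Calder pays $7.09 × 880 = $6239.20
Slot 3: Helix pays $6.37 × 400 = $2548.00
Slot 4: Rook pays $2.36 × 70 = $165.20
Total = $17490.00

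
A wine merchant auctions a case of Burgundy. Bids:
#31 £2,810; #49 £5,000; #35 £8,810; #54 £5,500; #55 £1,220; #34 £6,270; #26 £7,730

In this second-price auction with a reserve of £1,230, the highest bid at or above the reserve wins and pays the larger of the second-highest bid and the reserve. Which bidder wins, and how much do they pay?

#35 pays £7,730

Rule: the highest bid at or above the reserve wins and pays the larger of the second-highest bid and the reserve.
Bids ranked: 8,810 (#35) > 7,730 (#26) > 6,270 (#34) > 5,500 (#54) > 5,000 (#49) > 2,810 (#31) > …
Highest eligible bid: #35 at £8,810.
max(second-highest £7,730, reserve £1,230) = £7,730; the reserve does not bind.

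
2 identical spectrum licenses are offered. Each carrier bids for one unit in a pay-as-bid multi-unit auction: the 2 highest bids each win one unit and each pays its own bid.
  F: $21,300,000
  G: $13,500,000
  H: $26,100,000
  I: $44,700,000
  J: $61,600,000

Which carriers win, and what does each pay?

Sorting: 61,600,000 (J), 44,700,000 (I), 26,100,000 (H), 21,300,000 (F), …
Winners (2 units): J, I.
Each winner pays its own bid: J $61,600,000, I $44,700,000.

J $61,600,000, I $44,700,000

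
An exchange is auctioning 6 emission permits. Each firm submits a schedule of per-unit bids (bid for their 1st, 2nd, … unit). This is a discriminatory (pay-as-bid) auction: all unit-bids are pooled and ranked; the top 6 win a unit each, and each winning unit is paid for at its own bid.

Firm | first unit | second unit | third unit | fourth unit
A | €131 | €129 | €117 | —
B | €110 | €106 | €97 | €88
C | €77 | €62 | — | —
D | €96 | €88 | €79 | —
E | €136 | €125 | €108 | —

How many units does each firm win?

A 3, B 1, E 2

All unit-bids, highest first — top 6: 136 (E-1), 131 (A-1), 129 (A-2), 125 (E-2), 117 (A-3), 110 (B-1)
Next rejected bid: €108 (not a price — pay-as-bid).
Allocation: A 3, B 1, E 2.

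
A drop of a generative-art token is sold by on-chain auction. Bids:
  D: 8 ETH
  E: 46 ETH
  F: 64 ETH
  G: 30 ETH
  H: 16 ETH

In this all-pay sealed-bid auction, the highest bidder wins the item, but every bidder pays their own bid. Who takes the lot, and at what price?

F pays 64 ETH

Bids in order: 64 (F) > 46 (E) > 30 (G) > 16 (H) > 8 (D)
F wins with the top bid; all bids are sunk regardless.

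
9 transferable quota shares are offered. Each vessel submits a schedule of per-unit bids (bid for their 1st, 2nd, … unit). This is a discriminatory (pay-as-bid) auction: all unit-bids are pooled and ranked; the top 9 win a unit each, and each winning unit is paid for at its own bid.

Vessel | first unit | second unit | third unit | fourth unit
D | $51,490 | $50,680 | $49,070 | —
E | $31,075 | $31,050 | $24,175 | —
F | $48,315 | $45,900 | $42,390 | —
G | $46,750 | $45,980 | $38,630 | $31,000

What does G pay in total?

G pays $131,360

All unit-bids, highest first — top 9: 51,490 (D-1), 50,680 (D-2), 49,070 (D-3), 48,315 (F-1), 46,750 (G-1), 45,980 (G-2), 45,900 (F-2), 42,390 (F-3), 38,630 (G-3)
Next rejected bid: $31,075 (not a price — pay-as-bid).
G's winning unit-bids: 46,750 + 45,980 + 38,630 = $131,360.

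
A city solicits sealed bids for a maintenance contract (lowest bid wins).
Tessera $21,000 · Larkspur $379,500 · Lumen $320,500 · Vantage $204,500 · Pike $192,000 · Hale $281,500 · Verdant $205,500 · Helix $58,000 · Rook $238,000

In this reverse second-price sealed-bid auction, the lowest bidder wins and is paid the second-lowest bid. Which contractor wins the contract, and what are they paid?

Tessera is paid $58,000

Sorting bids: 21,000 (Tessera) < 58,000 (Helix) < 192,000 (Pike) < 204,500 (Vantage) < 205,500 (Verdant) < 238,000 (Rook) < …
Tessera wins with the lowest bid; price is set by the runner-up at $58,000.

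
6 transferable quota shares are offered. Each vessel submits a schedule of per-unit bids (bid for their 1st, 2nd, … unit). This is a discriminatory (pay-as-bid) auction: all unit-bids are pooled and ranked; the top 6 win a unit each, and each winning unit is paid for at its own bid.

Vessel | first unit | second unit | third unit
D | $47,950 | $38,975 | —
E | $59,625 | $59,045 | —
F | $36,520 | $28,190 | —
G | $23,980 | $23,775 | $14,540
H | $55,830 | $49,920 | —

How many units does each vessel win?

All unit-bids, highest first — top 6: 59,625 (E-1), 59,045 (E-2), 55,830 (H-1), 49,920 (H-2), 47,950 (D-1), 38,975 (D-2)
Next rejected bid: $36,520 (not a price — pay-as-bid).
Allocation: D 2, E 2, H 2.

D 2, E 2, H 2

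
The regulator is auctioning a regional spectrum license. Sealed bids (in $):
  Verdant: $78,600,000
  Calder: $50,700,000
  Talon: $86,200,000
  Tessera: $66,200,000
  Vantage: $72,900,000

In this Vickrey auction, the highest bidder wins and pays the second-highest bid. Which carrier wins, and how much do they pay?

Sorting bids: 86,200,000 (Talon) > 78,600,000 (Verdant) > 72,900,000 (Vantage) > 66,200,000 (Tessera) > 50,700,000 (Calder)
Talon is highest; pays the second-highest bid, $78,600,000.

Talon pays $78,600,000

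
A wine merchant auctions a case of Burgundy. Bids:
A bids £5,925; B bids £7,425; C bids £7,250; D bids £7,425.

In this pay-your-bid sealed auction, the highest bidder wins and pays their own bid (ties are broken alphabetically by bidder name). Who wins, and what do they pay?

B pays £7,425

Rule: the highest bidder wins and pays their own bid.
Sorting bids: 7,425 (B) > 7,425 (D) > 7,250 (C) > 5,925 (A)
Tie at £7,425 → B wins by tie-break.
B is highest → pays own bid, £7,425.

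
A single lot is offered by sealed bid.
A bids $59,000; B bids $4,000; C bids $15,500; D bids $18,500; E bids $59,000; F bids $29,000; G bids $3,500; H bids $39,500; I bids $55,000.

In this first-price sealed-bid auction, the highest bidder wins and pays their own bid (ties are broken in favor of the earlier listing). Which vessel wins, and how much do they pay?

Bids in order: 59,000 (A) > 59,000 (E) > 55,000 (I) > 39,500 (H) > 29,000 (F) > 18,500 (D) > …
Tie at $59,000 → A wins by tie-break.
A is highest → pays own bid, $59,000.

A pays $59,000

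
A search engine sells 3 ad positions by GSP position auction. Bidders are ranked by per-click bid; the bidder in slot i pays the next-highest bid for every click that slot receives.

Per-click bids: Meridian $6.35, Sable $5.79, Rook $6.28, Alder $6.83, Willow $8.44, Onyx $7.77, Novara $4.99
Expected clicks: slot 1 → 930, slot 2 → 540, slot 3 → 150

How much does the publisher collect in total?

Ranked by bid: $8.44 (Willow) > $7.77 (Onyx) > $6.83 (Alder) > $6.35 (Meridian) > …
Slot 1: Willow pays $7.77 × 930 = $7226.10
Slot 2: Onyx pays $6.83 × 540 = $3688.20
Slot 3: Alder pays $6.35 × 150 = $952.50
Total = $11866.80

Total revenue: $11866.80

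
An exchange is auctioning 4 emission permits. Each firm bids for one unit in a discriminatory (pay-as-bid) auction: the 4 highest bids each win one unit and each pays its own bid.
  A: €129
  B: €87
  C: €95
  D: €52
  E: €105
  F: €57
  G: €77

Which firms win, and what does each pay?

Ordering the bids: 129 (A), 105 (E), 95 (C), 87 (B), 77 (G), 57 (F), …
The 4 highest are A, E, C, B.
Each winner pays its own bid: A €129, E €105, C €95, B €87.

A €129, E €105, C €95, B €87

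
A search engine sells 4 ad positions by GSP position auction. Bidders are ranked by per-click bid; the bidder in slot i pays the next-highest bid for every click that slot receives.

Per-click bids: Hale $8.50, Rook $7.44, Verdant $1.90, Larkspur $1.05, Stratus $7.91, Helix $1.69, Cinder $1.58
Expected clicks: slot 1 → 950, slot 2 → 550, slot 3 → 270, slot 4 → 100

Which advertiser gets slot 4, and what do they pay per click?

Verdant; $1.69 per click

Ranked by bid: $8.50 (Hale) > $7.91 (Stratus) > $7.44 (Rook) > $1.90 (Verdant) > $1.69 (Helix) > …
Slot 4 goes to the fourth-ranked bidder, Verdant, who pays the next bid down: $1.69/click.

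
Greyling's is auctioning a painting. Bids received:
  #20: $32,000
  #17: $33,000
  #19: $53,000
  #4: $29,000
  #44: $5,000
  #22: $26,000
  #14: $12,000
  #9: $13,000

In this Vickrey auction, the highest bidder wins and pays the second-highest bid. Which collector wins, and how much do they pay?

#19 pays $33,000

Rule: the highest bidder wins and pays the second-highest bid.
Sorting bids: 53,000 (#19) > 33,000 (#17) > 32,000 (#20) > 29,000 (#4) > 26,000 (#22) > 13,000 (#9) > …
#19 wins with the highest bid; price is set by the runner-up at $33,000.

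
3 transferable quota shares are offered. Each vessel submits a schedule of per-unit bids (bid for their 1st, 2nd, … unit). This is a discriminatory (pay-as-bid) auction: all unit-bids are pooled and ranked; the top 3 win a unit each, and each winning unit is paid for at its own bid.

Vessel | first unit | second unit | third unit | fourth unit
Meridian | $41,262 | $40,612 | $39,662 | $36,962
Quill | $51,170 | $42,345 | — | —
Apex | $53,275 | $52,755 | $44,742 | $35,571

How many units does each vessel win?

Apex 2, Quill 1

All unit-bids, highest first — top 3: 53,275 (Apex-1), 52,755 (Apex-2), 51,170 (Quill-1)
Next rejected bid: $44,742 (not a price — pay-as-bid).
Allocation: Apex 2, Quill 1.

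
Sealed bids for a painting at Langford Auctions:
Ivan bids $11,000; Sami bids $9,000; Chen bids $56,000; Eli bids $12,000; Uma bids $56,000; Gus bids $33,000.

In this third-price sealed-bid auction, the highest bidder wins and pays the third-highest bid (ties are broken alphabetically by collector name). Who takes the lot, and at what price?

Sorting bids: 56,000 (Chen) > 56,000 (Uma) > 33,000 (Gus) > 12,000 (Eli) > 11,000 (Ivan) > 9,000 (Sami)
Tie at $56,000 → Chen wins by tie-break.
Chen is highest; pays the third-highest bid, $33,000.

Chen pays $33,000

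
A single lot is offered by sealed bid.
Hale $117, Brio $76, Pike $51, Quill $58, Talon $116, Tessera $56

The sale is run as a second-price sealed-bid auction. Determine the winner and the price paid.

Hale pays $116

Sorting bids: 117 (Hale) > 116 (Talon) > 76 (Brio) > 58 (Quill) > 56 (Tessera) > 51 (Pike)
Second-price: Hale pays Talon's bid of $116.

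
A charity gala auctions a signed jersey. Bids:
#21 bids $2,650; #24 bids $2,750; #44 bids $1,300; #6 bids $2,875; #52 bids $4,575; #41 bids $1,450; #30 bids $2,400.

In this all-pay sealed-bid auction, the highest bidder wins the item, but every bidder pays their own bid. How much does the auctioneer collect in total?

Bids ranked: 4,575 (#52) > 2,875 (#6) > 2,750 (#24) > 2,650 (#21) > 2,400 (#30) > 1,450 (#41) > …
Every bidder forfeits their bid regardless of winning.
Revenue = 2,650 + 2,750 + 1,300 + 2,875 + 4,575 + 1,450 + 2,400 = $18,000.

Total revenue: $18,000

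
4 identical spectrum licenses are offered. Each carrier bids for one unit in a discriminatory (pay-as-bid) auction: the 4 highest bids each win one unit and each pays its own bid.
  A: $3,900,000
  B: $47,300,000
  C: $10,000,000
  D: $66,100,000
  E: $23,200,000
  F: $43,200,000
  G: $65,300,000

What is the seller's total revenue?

Ordering the bids: 66,100,000 (D), 65,300,000 (G), 47,300,000 (B), 43,200,000 (F), 23,200,000 (E), 10,000,000 (C), …
The 4 highest are D, G, B, F.
Total revenue = 66,100,000 + 65,300,000 + 47,300,000 + 43,200,000 = $221,900,000.

Total revenue: $221,900,000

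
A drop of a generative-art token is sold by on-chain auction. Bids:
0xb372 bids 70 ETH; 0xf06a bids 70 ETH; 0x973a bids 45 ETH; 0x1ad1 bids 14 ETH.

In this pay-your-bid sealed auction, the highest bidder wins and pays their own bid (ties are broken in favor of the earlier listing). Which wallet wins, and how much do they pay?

0xb372 pays 70 ETH

Rule: the highest bidder wins and pays their own bid.
Bids in order: 70 (0xb372) > 70 (0xf06a) > 45 (0x973a) > 14 (0x1ad1)
0xb372 and 0xf06a tie at 70 ETH; tie-break gives it to 0xb372.
0xb372 is highest → pays own bid, 70 ETH.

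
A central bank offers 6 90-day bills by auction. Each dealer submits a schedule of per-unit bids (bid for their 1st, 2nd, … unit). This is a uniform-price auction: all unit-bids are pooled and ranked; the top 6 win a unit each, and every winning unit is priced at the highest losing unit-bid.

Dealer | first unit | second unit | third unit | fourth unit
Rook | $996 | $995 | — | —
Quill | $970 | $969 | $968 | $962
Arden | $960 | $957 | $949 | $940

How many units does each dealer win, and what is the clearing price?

Pooled unit-bids ranked (top 6): 996 (Rook-1), 995 (Rook-2), 970 (Quill-1), 969 (Quill-2), 968 (Quill-3), 962 (Quill-4)
First bid not allocated: $960.
Allocation: Quill 4, Rook 2.

Quill 4, Rook 2; clearing price $960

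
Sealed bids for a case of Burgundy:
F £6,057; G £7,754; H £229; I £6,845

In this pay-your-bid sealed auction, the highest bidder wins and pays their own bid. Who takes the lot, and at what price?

Bids ranked: 7,754 (G) > 6,845 (I) > 6,057 (F) > 229 (H)
G is highest → pays own bid, £7,754.

G pays £7,754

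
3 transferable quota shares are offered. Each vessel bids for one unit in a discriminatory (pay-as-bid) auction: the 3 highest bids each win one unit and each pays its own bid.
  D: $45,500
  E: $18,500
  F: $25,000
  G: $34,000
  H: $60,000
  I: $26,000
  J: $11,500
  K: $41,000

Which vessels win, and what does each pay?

Sorting: 60,000 (H), 45,500 (D), 41,000 (K), 34,000 (G), 26,000 (I), …
Top 3: H, D, K.
Each winner pays its own bid: H $60,000, D $45,500, K $41,000.

H $60,000, D $45,500, K $41,000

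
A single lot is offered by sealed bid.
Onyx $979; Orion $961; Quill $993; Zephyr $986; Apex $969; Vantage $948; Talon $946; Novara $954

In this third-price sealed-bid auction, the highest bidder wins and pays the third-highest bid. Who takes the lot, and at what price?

Third-price sealed-bid auction: the highest bidder wins and pays the third-highest bid.
Bids in order: 993 (Quill) > 986 (Zephyr) > 979 (Onyx) > 969 (Apex) > 961 (Orion) > 954 (Novara) > …
Quill is highest; pays the third-highest bid, $979.

Quill pays $979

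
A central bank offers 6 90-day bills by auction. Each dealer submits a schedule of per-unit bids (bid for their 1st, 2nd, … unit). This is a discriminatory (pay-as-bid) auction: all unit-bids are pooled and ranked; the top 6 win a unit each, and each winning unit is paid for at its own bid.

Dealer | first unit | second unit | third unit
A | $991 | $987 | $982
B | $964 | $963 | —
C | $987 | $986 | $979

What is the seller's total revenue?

All unit-bids, highest first — top 6: 991 (A-1), 987 (A-2), 987 (C-1), 986 (C-2), 982 (A-3), 979 (C-3)
Next rejected bid: $964 (not a price — pay-as-bid).
Each winning unit pays its own bid.
Revenue = 991 + 987 + 987 + 986 + 982 + 979 = $5,912.

Total revenue: $5,912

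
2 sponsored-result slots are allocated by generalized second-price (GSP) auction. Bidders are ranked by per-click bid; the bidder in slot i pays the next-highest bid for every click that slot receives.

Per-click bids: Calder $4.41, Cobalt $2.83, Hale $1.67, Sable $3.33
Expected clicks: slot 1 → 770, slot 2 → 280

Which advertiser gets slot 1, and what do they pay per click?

Per-click bids in order: $4.41 (Calder) > $3.33 (Sable) > $2.83 (Cobalt) > …
Slot 1 goes to the first-ranked bidder, Calder, who pays the next bid down: $3.33/click.

Calder; $3.33 per click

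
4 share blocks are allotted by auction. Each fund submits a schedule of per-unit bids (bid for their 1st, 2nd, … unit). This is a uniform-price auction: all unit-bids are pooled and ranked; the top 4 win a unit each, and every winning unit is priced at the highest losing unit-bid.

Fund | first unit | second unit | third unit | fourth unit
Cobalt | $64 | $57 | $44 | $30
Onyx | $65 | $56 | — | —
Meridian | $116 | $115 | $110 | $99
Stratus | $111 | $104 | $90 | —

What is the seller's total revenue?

Total revenue: $416

Merging the schedules and taking the best 4: 116 (Meridian-1), 115 (Meridian-2), 111 (Stratus-1), 110 (Meridian-3)
Highest rejected unit-bid = $104.
Allocation: Meridian 3, Stratus 1. Every unit priced at $104.
Revenue = 4 × 104 = $416.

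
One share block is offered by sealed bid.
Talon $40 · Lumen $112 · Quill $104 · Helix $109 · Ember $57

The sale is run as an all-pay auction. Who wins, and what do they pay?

Bids in order: 112 (Lumen) > 109 (Helix) > 104 (Quill) > 57 (Ember) > 40 (Talon)
Lumen is highest and takes the item; every bidder forfeits their bid.

Lumen pays $112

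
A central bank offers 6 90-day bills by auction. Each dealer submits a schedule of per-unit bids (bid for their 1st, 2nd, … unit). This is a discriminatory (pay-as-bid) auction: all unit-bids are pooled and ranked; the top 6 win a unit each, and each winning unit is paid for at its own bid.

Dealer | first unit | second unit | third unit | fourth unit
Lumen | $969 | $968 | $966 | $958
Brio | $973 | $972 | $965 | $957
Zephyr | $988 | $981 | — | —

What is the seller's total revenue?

Pooled unit-bids ranked (top 6): 988 (Zephyr-1), 981 (Zephyr-2), 973 (Brio-1), 972 (Brio-2), 969 (Lumen-1), 968 (Lumen-2)
Next rejected bid: $966 (not a price — pay-as-bid).
Each winning unit pays its own bid.
Revenue = 988 + 981 + 973 + 972 + 969 + 968 = $5,851.

Total revenue: $5,851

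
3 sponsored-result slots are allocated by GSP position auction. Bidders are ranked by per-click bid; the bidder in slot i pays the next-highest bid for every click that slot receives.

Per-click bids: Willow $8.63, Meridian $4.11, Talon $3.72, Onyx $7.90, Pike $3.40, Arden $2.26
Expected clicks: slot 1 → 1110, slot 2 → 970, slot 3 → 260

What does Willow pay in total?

Willow pays $8769.00

Sorting advertisers: $8.63 (Willow) > $7.90 (Onyx) > $4.11 (Meridian) > $3.72 (Talon) > …
Willow holds slot 1 → pays next bid $7.90 × 1110 clicks = $8769.00.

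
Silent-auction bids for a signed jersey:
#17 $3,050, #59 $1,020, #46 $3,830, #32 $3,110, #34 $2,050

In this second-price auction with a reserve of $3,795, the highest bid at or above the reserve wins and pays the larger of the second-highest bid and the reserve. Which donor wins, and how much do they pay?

#46 pays $3,795

Rule: the highest bid at or above the reserve wins and pays the larger of the second-highest bid and the reserve.
Bids ranked: 3,830 (#46) > 3,110 (#32) > 3,050 (#17) > 2,050 (#34) > 1,020 (#59)
#46 has the top bid at or above the reserve ($3,830).
max(second-highest $3,110, reserve $3,795) = $3,795.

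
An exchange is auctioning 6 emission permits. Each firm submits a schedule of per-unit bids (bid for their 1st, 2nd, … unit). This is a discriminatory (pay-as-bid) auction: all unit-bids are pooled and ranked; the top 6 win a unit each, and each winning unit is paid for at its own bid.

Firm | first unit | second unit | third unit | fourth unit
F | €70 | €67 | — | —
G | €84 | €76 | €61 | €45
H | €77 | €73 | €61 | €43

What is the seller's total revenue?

Total revenue: €447

Pooled unit-bids ranked (top 6): 84 (G-1), 77 (H-1), 76 (G-2), 73 (H-2), 70 (F-1), 67 (F-2)
Next rejected bid: €61 (not a price — pay-as-bid).
Each winning unit pays its own bid.
Revenue = 84 + 77 + 76 + 73 + 70 + 67 = €447.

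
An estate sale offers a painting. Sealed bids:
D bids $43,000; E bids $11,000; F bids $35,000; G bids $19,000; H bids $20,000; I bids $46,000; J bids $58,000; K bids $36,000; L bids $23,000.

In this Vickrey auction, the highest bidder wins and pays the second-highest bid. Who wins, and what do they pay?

J pays $46,000

Bids in order: 58,000 (J) > 46,000 (I) > 43,000 (D) > 36,000 (K) > 35,000 (F) > 23,000 (L) > …
J is highest; pays the second-highest bid, $46,000.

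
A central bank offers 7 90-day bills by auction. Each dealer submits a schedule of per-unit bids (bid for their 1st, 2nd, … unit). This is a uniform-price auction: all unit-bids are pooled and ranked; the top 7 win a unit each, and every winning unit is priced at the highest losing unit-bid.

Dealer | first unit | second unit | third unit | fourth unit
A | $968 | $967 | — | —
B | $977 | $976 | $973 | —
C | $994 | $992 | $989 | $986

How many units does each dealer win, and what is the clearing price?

Merging the schedules and taking the best 7: 994 (C-1), 992 (C-2), 989 (C-3), 986 (C-4), 977 (B-1), 976 (B-2), 973 (B-3)
First bid not allocated: $968.
Allocation: B 3, C 4.

B 3, C 4; clearing price $968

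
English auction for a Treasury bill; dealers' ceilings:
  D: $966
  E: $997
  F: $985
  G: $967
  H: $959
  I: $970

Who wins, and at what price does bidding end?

Sorting limits: 997 (E) > 985 (F) > 970 (I) > 967 (G) > 966 (D) > 959 (H)
Once the price passes $985, only E is left; the hammer falls at F's limit of $985.

E wins at $985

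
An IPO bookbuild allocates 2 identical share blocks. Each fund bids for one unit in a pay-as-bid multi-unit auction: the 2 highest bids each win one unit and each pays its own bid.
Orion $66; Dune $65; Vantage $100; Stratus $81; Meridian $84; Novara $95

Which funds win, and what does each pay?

Ordering the bids: 100 (Vantage), 95 (Novara), 84 (Meridian), 81 (Stratus), …
Winners (2 units): Vantage, Novara.
Each winner pays its own bid: Vantage $100, Novara $95.

Vantage $100, Novara $95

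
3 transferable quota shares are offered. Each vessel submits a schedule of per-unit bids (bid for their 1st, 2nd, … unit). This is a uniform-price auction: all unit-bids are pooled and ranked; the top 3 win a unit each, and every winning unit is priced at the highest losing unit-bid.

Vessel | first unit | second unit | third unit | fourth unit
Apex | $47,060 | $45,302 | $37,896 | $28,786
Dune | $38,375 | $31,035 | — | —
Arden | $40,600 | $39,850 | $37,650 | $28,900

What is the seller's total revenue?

Merging the schedules and taking the best 3: 47,060 (Apex-1), 45,302 (Apex-2), 40,600 (Arden-1)
Highest rejected unit-bid = $39,850.
Allocation: Apex 2, Arden 1. Every unit priced at $39,850.
Revenue = 3 × 39,850 = $119,550.

Total revenue: $119,550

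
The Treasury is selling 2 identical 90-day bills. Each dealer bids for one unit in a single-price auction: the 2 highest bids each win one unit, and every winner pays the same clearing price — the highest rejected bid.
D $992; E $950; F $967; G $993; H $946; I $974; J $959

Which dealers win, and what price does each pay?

G, D; each pays $974

Ordering the bids: 993 (G), 992 (D), 974 (I), 967 (F), …
Top 2: G, D.
First losing bid is I's $974, which sets the uniform price.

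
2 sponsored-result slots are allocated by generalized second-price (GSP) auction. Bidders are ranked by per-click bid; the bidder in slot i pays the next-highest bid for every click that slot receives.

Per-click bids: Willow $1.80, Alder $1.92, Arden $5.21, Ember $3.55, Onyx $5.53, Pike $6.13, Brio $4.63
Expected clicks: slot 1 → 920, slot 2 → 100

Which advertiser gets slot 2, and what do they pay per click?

Sorting advertisers: $6.13 (Pike) > $5.53 (Onyx) > $5.21 (Arden) > …
Slot 2 goes to the second-ranked bidder, Onyx, who pays the next bid down: $5.21/click.

Onyx; $5.21 per click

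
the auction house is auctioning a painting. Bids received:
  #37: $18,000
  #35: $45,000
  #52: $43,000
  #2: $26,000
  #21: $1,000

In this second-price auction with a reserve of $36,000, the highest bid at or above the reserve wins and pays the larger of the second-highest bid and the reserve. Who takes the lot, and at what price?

#35 pays $43,000

Sorting bids: 45,000 (#35) > 43,000 (#52) > 26,000 (#2) > 18,000 (#37) > 1,000 (#21)
#35 has the top bid at or above the reserve ($45,000).
max(second-highest $43,000, reserve $36,000) = $43,000; the reserve does not bind.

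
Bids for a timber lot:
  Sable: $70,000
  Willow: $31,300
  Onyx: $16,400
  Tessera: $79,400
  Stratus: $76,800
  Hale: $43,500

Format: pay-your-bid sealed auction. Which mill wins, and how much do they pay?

Tessera pays $79,400

Pay-your-bid sealed auction: the highest bidder wins and pays their own bid.
Bids in order: 79,400 (Tessera) > 76,800 (Stratus) > 70,000 (Sable) > 43,500 (Hale) > 31,300 (Willow) > 16,400 (Onyx)
Tessera has the highest bid and pays exactly that: $79,400.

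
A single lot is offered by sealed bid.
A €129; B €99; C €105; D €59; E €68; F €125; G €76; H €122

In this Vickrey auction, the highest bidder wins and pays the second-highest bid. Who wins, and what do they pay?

Bids ranked: 129 (A) > 125 (F) > 122 (H) > 105 (C) > 99 (B) > 76 (G) > …
Second-price: A pays F's bid of €125.

A pays €125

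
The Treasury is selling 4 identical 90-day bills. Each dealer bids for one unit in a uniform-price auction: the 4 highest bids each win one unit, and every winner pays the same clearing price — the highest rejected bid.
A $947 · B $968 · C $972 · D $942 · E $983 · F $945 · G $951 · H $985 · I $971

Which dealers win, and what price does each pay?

Ordering the bids: 985 (H), 983 (E), 972 (C), 971 (I), 968 (B), 951 (G), …
Top 4: H, E, C, I.
Highest unsuccessful bid: $968 → clearing price.

H, E, C, I; each pays $968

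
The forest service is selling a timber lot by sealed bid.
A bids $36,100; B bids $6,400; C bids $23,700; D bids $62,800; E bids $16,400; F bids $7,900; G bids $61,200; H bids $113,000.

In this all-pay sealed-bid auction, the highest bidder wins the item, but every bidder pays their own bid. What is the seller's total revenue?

Total revenue: $327,500

Rule: the highest bidder wins the item, but every bidder pays their own bid.
Bids in order: 113,000 (H) > 62,800 (D) > 61,200 (G) > 36,100 (A) > 23,700 (C) > 16,400 (E) > …
H wins with the top bid; all bids are sunk regardless.
Every bidder forfeits their bid regardless of winning.
Revenue = 36,100 + 6,400 + 23,700 + 62,800 + 16,400 + 7,900 + 61,200 + 113,000 = $327,500.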